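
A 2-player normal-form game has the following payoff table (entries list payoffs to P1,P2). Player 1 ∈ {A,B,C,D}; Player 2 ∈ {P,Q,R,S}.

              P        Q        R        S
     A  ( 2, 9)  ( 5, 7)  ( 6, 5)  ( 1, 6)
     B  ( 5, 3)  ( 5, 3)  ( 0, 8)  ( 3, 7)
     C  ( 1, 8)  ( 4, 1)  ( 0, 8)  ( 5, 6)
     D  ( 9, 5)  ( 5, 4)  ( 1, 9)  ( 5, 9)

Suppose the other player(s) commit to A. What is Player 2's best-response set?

BR_2 = {P}

u_2(P vs A) = 9
u_2(Q vs A) = 7
u_2(R vs A) = 5
u_2(S vs A) = 6
max payoff 9 at {P}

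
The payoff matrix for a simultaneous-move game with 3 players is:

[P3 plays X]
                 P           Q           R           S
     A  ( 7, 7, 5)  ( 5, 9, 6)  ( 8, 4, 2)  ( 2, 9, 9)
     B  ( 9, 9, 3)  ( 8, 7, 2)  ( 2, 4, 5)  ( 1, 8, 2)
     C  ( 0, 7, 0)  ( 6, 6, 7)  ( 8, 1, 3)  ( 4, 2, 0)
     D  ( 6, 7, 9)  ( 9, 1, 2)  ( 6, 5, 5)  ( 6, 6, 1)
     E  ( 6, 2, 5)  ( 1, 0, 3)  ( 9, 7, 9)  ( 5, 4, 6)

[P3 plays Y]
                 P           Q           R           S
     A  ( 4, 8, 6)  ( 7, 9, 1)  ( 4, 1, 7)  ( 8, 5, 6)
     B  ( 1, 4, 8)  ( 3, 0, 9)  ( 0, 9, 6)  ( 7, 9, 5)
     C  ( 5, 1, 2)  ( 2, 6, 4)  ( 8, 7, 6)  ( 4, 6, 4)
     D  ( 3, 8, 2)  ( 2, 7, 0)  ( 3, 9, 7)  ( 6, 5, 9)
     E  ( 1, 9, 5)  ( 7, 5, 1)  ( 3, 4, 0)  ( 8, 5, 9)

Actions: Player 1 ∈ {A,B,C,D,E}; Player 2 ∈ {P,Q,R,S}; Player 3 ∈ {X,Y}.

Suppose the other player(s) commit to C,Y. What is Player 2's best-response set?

BR_2 = {R}

u_2(P vs C,Y) = 1
u_2(Q vs C,Y) = 6
u_2(R vs C,Y) = 7
u_2(S vs C,Y) = 6
max payoff 7 at {R}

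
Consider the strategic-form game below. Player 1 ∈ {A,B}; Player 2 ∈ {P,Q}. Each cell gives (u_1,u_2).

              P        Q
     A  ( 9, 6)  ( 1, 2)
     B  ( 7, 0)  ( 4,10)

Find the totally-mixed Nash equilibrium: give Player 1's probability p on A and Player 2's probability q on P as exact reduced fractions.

(p,q) = (5/7, 3/5)

P1 indiff ⇒ q·9+(1-q)·1 = q·7+(1-q)·4 ⇒ q(2) = (1-q)(3) ⇒ q = 3/5
P2 indiff ⇒ p·6+(1-p)·0 = p·2+(1-p)·10 ⇒ p(4) = (1-p)(10) ⇒ p = 5/7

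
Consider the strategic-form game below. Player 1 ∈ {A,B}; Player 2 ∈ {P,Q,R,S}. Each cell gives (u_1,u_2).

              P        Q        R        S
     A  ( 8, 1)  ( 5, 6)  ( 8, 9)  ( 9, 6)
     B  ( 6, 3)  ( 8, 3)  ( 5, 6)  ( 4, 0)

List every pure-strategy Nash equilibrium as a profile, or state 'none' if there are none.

(A,P): not NE [P2→R gives 9>1]
(A,Q): not NE [P1→B gives 8>5; P2→R gives 9>6]
(A,R): NE
(A,S): not NE [P2→R gives 9>6]
(B,P): not NE [P1→A gives 8>6; P2→R gives 6>3]
(B,Q): not NE [P2→R gives 6>3]
(B,R): not NE [P1→A gives 8>5]
(B,S): not NE [P1→A gives 9>4; P2→R gives 6>0]

NE set: (A,R)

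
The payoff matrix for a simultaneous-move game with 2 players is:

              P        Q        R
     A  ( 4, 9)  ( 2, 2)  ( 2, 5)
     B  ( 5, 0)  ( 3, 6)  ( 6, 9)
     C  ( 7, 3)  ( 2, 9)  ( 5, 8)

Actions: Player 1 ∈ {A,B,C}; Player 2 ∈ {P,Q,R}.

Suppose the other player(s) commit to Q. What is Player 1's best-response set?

P1 best: {B}

u_1(A vs Q) = 2
u_1(B vs Q) = 3
u_1(C vs Q) = 2
max payoff 3 at {B}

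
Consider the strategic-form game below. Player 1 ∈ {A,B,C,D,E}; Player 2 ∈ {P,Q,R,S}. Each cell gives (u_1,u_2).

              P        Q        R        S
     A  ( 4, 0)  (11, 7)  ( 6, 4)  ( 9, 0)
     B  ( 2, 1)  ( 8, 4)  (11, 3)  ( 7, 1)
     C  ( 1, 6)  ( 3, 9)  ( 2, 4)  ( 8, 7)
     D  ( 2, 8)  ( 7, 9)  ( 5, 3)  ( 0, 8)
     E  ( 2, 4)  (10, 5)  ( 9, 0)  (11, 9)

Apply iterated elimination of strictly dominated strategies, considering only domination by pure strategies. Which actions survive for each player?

P1 drop C (A beats it: P:4>1 Q:11>3 R:6>2 S:9>8)
P1 drop D (A beats it: P:4>2 Q:11>7 R:6>5 S:9>0)
P2 drop P (Q beats it: A:7>0 B:4>1 E:5>4)
P2 drop R (Q beats it: A:7>4 B:4>3 E:5>0)
P1 drop B (A beats it: Q:11>8 S:9>7)
P1→{A,E} P2→{Q,S}

Remaining: P1:{A,E} P2:{Q,S}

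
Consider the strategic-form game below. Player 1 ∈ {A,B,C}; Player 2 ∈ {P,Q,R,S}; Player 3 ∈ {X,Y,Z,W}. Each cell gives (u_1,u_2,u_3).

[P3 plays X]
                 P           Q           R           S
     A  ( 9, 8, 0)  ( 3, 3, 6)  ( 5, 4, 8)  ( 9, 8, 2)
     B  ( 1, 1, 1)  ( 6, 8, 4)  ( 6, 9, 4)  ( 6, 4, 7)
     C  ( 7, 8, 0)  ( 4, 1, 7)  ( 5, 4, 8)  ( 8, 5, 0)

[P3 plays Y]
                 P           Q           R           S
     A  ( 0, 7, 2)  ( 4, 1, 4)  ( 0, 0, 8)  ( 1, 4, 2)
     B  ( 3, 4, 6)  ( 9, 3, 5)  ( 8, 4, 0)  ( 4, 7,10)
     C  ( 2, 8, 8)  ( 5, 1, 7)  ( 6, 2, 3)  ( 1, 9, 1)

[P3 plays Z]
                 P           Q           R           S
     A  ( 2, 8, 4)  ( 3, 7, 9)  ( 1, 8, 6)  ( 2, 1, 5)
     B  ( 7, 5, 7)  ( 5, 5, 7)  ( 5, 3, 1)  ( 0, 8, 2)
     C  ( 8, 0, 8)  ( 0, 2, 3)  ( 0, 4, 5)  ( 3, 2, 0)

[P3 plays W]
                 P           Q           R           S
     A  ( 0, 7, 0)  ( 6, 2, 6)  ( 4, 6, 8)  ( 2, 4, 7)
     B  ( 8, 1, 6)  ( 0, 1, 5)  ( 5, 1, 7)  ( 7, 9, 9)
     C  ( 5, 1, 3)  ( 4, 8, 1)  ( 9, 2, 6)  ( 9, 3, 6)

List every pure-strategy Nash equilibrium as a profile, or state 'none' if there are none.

(A,P,X): not NE [P3→Z gives 4>0]
(A,P,Y): not NE [P1→B gives 3>0; P3→Z gives 4>2]
(A,P,Z): not NE [P1→C gives 8>2]
(A,P,W): not NE [P1→B gives 8>0; P3→Z gives 4>0]
(A,Q,X): not NE [P1→B gives 6>3; P2→S gives 8>3; P3→Z gives 9>6]
(A,Q,Y): not NE [P1→B gives 9>4; P2→P gives 7>1; P3→Z gives 9>4]
(A,Q,Z): not NE [P1→B gives 5>3; P2→R gives 8>7]
(A,Q,W): not NE [P2→P gives 7>2; P3→Z gives 9>6]
(A,R,X): not NE [P1→B gives 6>5; P2→S gives 8>4]
(A,R,Y): not NE [P1→B gives 8>0; P2→P gives 7>0]
(A,R,Z): not NE [P1→B gives 5>1; P3→W gives 8>6]
(A,R,W): not NE [P1→C gives 9>4; P2→P gives 7>6]
(A,S,X): not NE [P3→W gives 7>2]
(A,S,Y): not NE [P1→B gives 4>1; P2→P gives 7>4; P3→W gives 7>2]
(A,S,Z): not NE [P1→C gives 3>2; P2→R gives 8>1; P3→W gives 7>5]
(A,S,W): not NE [P1→C gives 9>2; P2→P gives 7>4]
(B,P,X): not NE [P1→A gives 9>1; P2→R gives 9>1; P3→Z gives 7>1]
(B,P,Y): not NE [P2→S gives 7>4; P3→Z gives 7>6]
(B,P,Z): not NE [P1→C gives 8>7; P2→S gives 8>5]
(B,P,W): not NE [P2→S gives 9>1; P3→Z gives 7>6]
(B,Q,X): not NE [P2→R gives 9>8; P3→Z gives 7>4]
(B,Q,Y): not NE [P2→S gives 7>3; P3→Z gives 7>5]
(B,Q,Z): not NE [P2→S gives 8>5]
(B,Q,W): not NE [P1→A gives 6>0; P2→S gives 9>1; P3→Z gives 7>5]
(B,R,X): not NE [P3→W gives 7>4]
(B,R,Y): not NE [P2→S gives 7>4; P3→W gives 7>0]
(B,R,Z): not NE [P2→S gives 8>3; P3→W gives 7>1]
(B,R,W): not NE [P1→C gives 9>5; P2→S gives 9>1]
(B,S,X): not NE [P1→A gives 9>6; P2→R gives 9>4; P3→Y gives 10>7]
(B,S,Y): NE
(B,S,Z): not NE [P1→C gives 3>0; P3→Y gives 10>2]
(B,S,W): not NE [P1→C gives 9>7; P3→Y gives 10>9]
(C,P,X): not NE [P1→A gives 9>7; P3→Z gives 8>0]
(C,P,Y): not NE [P1→B gives 3>2; P2→S gives 9>8]
(C,P,Z): not NE [P2→R gives 4>0]
(C,P,W): not NE [P1→B gives 8>5; P2→Q gives 8>1; P3→Z gives 8>3]
(C,Q,X): not NE [P1→B gives 6>4; P2→P gives 8>1]
(C,Q,Y): not NE [P1→B gives 9>5; P2→S gives 9>1]
(C,Q,Z): not NE [P1→B gives 5>0; P2→R gives 4>2; P3→Y gives 7>3]
(C,Q,W): not NE [P1→A gives 6>4; P3→Y gives 7>1]
(C,R,X): not NE [P1→B gives 6>5; P2→P gives 8>4]
(C,R,Y): not NE [P1→B gives 8>6; P2→S gives 9>2; P3→X gives 8>3]
(C,R,Z): not NE [P1→B gives 5>0; P3→X gives 8>5]
(C,R,W): not NE [P2→Q gives 8>2; P3→X gives 8>6]
(C,S,X): not NE [P1→A gives 9>8; P2→P gives 8>5; P3→W gives 6>0]
(C,S,Y): not NE [P1→B gives 4>1; P3→W gives 6>1]
(C,S,Z): not NE [P2→R gives 4>2; P3→W gives 6>0]
(C,S,W): not NE [P2→Q gives 8>3]

NE set: (B,S,Y)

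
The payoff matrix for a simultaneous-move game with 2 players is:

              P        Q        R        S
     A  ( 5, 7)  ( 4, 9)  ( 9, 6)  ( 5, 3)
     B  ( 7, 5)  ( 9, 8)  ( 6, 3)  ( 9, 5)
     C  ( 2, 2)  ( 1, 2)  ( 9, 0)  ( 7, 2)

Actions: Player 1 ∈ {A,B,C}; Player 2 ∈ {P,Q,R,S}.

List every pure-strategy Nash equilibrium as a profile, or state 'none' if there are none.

PSNE = {(B,Q)}

(A,P): not NE [P1→B gives 7>5; P2→Q gives 9>7]
(A,Q): not NE [P1→B gives 9>4]
(A,R): not NE [P2→Q gives 9>6]
(A,S): not NE [P1→B gives 9>5; P2→Q gives 9>3]
(B,P): not NE [P2→Q gives 8>5]
(B,Q): NE
(B,R): not NE [P1→C gives 9>6; P2→Q gives 8>3]
(B,S): not NE [P2→Q gives 8>5]
(C,P): not NE [P1→B gives 7>2]
(C,Q): not NE [P1→B gives 9>1]
(C,R): not NE [P2→S gives 2>0]
(C,S): not NE [P1→B gives 9>7]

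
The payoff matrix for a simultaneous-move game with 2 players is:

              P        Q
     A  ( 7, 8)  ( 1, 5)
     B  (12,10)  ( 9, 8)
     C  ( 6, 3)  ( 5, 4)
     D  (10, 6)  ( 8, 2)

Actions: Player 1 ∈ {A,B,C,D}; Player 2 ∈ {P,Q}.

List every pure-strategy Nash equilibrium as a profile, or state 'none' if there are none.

(A,P): not NE [P1→B gives 12>7]
(A,Q): not NE [P1→B gives 9>1; P2→P gives 8>5]
(B,P): NE
(B,Q): not NE [P2→P gives 10>8]
(C,P): not NE [P1→B gives 12>6; P2→Q gives 4>3]
(C,Q): not NE [P1→B gives 9>5]
(D,P): not NE [P1→B gives 12>10]
(D,Q): not NE [P1→B gives 9>8; P2→P gives 6>2]

NE set: (B,P)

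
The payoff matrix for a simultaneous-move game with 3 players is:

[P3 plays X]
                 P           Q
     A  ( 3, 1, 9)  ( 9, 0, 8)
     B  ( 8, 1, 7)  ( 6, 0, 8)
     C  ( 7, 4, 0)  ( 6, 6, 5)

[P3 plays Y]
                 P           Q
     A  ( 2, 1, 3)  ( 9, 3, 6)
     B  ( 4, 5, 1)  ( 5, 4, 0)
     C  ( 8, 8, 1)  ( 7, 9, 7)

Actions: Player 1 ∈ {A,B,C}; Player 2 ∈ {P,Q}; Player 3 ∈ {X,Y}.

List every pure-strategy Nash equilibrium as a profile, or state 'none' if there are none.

(A,P,X): not NE [P1→B gives 8>3]
(A,P,Y): not NE [P1→C gives 8>2; P2→Q gives 3>1; P3→X gives 9>3]
(A,Q,X): not NE [P2→P gives 1>0]
(A,Q,Y): not NE [P3→X gives 8>6]
(B,P,X): NE
(B,P,Y): not NE [P1→C gives 8>4; P3→X gives 7>1]
(B,Q,X): not NE [P1→A gives 9>6; P2→P gives 1>0]
(B,Q,Y): not NE [P1→A gives 9>5; P2→P gives 5>4; P3→X gives 8>0]
(C,P,X): not NE [P1→B gives 8>7; P2→Q gives 6>4; P3→Y gives 1>0]
(C,P,Y): not NE [P2→Q gives 9>8]
(C,Q,X): not NE [P1→A gives 9>6; P3→Y gives 7>5]
(C,Q,Y): not NE [P1→A gives 9>7]

Nash profiles: (B,P,X)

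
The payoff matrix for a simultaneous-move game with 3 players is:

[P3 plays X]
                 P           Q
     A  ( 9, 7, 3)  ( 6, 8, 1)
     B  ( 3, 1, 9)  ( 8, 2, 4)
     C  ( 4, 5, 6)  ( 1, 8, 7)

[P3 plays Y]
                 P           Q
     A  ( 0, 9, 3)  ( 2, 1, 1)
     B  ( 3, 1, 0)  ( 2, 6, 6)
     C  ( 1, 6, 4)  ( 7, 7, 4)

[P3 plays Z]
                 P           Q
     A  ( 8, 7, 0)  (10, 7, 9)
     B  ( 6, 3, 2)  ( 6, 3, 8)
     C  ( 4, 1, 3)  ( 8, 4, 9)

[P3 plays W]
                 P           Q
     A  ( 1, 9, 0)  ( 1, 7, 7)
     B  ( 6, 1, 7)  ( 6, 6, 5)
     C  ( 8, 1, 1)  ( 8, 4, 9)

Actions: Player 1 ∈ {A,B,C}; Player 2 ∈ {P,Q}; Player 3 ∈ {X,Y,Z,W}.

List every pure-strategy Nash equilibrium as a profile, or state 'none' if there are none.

(A,P,X): not NE [P2→Q gives 8>7]
(A,P,Y): not NE [P1→B gives 3>0]
(A,P,Z): not NE [P3→Y gives 3>0]
(A,P,W): not NE [P1→C gives 8>1; P3→Y gives 3>0]
(A,Q,X): not NE [P1→B gives 8>6; P3→Z gives 9>1]
(A,Q,Y): not NE [P1→C gives 7>2; P2→P gives 9>1; P3→Z gives 9>1]
(A,Q,Z): NE
(A,Q,W): not NE [P1→C gives 8>1; P2→P gives 9>7; P3→Z gives 9>7]
(B,P,X): not NE [P1→A gives 9>3; P2→Q gives 2>1]
(B,P,Y): not NE [P2→Q gives 6>1; P3→X gives 9>0]
(B,P,Z): not NE [P1→A gives 8>6; P3→X gives 9>2]
(B,P,W): not NE [P1→C gives 8>6; P2→Q gives 6>1; P3→X gives 9>7]
(B,Q,X): not NE [P3→Z gives 8>4]
(B,Q,Y): not NE [P1→C gives 7>2; P3→Z gives 8>6]
(B,Q,Z): not NE [P1→A gives 10>6]
(B,Q,W): not NE [P1→C gives 8>6; P3→Z gives 8>5]
(C,P,X): not NE [P1→A gives 9>4; P2→Q gives 8>5]
(C,P,Y): not NE [P1→B gives 3>1; P2→Q gives 7>6; P3→X gives 6>4]
(C,P,Z): not NE [P1→A gives 8>4; P2→Q gives 4>1; P3→X gives 6>3]
(C,P,W): not NE [P2→Q gives 4>1; P3→X gives 6>1]
(C,Q,X): not NE [P1→B gives 8>1; P3→W gives 9>7]
(C,Q,Y): not NE [P3→W gives 9>4]
(C,Q,Z): not NE [P1→A gives 10>8]
(C,Q,W): NE

Nash profiles: (A,Q,Z), (C,Q,W)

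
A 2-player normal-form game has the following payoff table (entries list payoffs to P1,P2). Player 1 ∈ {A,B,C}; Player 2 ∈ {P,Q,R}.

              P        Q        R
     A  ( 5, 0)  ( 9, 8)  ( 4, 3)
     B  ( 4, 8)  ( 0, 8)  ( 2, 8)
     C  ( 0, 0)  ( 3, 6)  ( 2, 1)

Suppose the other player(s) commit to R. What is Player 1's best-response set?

u_1(A vs R) = 4
u_1(B vs R) = 2
u_1(C vs R) = 2
max payoff 4 at {A}

argmax u_1 = {A}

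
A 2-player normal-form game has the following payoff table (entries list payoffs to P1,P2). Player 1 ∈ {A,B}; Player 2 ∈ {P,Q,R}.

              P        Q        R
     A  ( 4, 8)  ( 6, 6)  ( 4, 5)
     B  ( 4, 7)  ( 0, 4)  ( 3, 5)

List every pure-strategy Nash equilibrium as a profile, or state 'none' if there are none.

(A,P): NE
(A,Q): not NE [P2→P gives 8>6]
(A,R): not NE [P2→P gives 8>5]
(B,P): NE
(B,Q): not NE [P1→A gives 6>0; P2→P gives 7>4]
(B,R): not NE [P1→A gives 4>3; P2→P gives 7>5]

NE set: (A,P), (B,P)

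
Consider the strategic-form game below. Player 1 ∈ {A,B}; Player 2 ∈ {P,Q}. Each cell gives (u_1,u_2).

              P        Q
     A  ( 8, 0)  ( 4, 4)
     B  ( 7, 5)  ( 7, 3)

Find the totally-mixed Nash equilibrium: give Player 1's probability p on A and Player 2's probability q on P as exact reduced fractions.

P1 indiff ⇒ q·8+(1-q)·4 = q·7+(1-q)·7 ⇒ q(1) = (1-q)(3) ⇒ q = 3/4
P2 indiff ⇒ p·0+(1-p)·5 = p·4+(1-p)·3 ⇒ p(-4) = (1-p)(-2) ⇒ p = 1/3

P1 mixes 1/3 on A; P2 mixes 3/4 on P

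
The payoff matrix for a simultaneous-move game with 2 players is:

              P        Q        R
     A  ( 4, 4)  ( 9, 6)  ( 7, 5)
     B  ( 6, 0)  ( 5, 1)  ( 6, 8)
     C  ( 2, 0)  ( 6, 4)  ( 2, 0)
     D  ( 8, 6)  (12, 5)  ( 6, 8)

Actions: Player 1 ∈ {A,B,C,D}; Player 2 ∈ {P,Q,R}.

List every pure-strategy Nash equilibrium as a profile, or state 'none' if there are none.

No pure NE.

(A,P): not NE [P1→D gives 8>4; P2→Q gives 6>4]
(A,Q): not NE [P1→D gives 12>9]
(A,R): not NE [P2→Q gives 6>5]
(B,P): not NE [P1→D gives 8>6; P2→R gives 8>0]
(B,Q): not NE [P1→D gives 12>5; P2→R gives 8>1]
(B,R): not NE [P1→A gives 7>6]
(C,P): not NE [P1→D gives 8>2; P2→Q gives 4>0]
(C,Q): not NE [P1→D gives 12>6]
(C,R): not NE [P1→A gives 7>2; P2→Q gives 4>0]
(D,P): not NE [P2→R gives 8>6]
(D,Q): not NE [P2→R gives 8>5]
(D,R): not NE [P1→A gives 7>6]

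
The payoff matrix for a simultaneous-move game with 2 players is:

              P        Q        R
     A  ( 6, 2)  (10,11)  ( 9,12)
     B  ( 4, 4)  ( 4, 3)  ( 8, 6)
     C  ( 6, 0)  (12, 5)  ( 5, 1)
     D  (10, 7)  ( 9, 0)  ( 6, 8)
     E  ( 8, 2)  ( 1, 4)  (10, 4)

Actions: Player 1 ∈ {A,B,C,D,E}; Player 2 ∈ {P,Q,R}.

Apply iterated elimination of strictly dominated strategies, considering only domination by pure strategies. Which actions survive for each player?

P1 drop B (A beats it: P:6>4 Q:10>4 R:9>8)
P2 drop P (R beats it: A:12>2 C:1>0 D:8>7 E:4>2)
P1 drop D (A beats it: Q:10>9 R:9>6)
P1→{A,C,E} P2→{Q,R}

IESDS → P1:{A,C,E} P2:{Q,R}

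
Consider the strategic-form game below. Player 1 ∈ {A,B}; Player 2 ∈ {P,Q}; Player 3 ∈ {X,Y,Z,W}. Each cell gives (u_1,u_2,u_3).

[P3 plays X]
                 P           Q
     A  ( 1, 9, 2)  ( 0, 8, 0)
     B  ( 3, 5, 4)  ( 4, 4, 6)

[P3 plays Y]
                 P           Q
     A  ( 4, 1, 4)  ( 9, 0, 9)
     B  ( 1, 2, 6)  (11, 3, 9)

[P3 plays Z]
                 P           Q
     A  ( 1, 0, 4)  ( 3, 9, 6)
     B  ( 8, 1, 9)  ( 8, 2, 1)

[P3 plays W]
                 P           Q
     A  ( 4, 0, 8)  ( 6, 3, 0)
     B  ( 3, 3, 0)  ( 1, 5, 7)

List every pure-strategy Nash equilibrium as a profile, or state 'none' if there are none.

(A,P,X): not NE [P1→B gives 3>1; P3→W gives 8>2]
(A,P,Y): not NE [P3→W gives 8>4]
(A,P,Z): not NE [P1→B gives 8>1; P2→Q gives 9>0; P3→W gives 8>4]
(A,P,W): not NE [P2→Q gives 3>0]
(A,Q,X): not NE [P1→B gives 4>0; P2→P gives 9>8; P3→Y gives 9>0]
(A,Q,Y): not NE [P1→B gives 11>9; P2→P gives 1>0]
(A,Q,Z): not NE [P1→B gives 8>3; P3→Y gives 9>6]
(A,Q,W): not NE [P3→Y gives 9>0]
(B,P,X): not NE [P3→Z gives 9>4]
(B,P,Y): not NE [P1→A gives 4>1; P2→Q gives 3>2; P3→Z gives 9>6]
(B,P,Z): not NE [P2→Q gives 2>1]
(B,P,W): not NE [P1→A gives 4>3; P2→Q gives 5>3; P3→Z gives 9>0]
(B,Q,X): not NE [P2→P gives 5>4; P3→Y gives 9>6]
(B,Q,Y): NE
(B,Q,Z): not NE [P3→Y gives 9>1]
(B,Q,W): not NE [P1→A gives 6>1; P3→Y gives 9>7]

NE set: (B,Q,Y)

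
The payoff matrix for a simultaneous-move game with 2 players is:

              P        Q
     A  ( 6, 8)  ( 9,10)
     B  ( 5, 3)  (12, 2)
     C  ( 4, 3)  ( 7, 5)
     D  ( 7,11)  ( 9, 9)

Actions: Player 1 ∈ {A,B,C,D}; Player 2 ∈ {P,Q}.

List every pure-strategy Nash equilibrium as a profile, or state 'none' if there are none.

Nash profiles: (D,P)

(A,P): not NE [P1→D gives 7>6; P2→Q gives 10>8]
(A,Q): not NE [P1→B gives 12>9]
(B,P): not NE [P1→D gives 7>5]
(B,Q): not NE [P2→P gives 3>2]
(C,P): not NE [P1→D gives 7>4; P2→Q gives 5>3]
(C,Q): not NE [P1→B gives 12>7]
(D,P): NE
(D,Q): not NE [P1→B gives 12>9; P2→P gives 11>9]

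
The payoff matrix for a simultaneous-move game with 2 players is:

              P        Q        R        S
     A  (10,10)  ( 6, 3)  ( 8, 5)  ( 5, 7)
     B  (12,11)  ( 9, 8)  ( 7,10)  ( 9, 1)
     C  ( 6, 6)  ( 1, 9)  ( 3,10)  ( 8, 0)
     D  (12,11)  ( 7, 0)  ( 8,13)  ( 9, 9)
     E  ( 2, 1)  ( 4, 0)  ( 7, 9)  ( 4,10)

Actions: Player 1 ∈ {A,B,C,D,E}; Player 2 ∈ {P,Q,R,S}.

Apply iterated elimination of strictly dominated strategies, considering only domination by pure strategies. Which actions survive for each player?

P1 drop C (B beats it: P:12>6 Q:9>1 R:7>3 S:9>8)
P1 drop E (A beats it: P:10>2 Q:6>4 R:8>7 S:5>4)
P2 drop Q (P beats it: A:10>3 B:11>8 D:11>0)
P2 drop S (P beats it: A:10>7 B:11>1 D:11>9)
P1→{A,B,D} P2→{P,R}

Survivors P1:{A,B,D} P2:{P,R}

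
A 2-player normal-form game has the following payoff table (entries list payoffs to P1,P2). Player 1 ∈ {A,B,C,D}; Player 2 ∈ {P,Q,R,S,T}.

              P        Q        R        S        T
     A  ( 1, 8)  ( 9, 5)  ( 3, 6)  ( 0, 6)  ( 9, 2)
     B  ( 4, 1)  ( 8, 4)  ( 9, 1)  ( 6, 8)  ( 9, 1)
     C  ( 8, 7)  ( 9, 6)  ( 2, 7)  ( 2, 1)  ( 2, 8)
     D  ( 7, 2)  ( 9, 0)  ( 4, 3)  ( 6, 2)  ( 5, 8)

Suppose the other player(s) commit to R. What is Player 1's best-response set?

BR_1 = {B}

u_1(A vs R) = 3
u_1(B vs R) = 9
u_1(C vs R) = 2
u_1(D vs R) = 4
max payoff 9 at {B}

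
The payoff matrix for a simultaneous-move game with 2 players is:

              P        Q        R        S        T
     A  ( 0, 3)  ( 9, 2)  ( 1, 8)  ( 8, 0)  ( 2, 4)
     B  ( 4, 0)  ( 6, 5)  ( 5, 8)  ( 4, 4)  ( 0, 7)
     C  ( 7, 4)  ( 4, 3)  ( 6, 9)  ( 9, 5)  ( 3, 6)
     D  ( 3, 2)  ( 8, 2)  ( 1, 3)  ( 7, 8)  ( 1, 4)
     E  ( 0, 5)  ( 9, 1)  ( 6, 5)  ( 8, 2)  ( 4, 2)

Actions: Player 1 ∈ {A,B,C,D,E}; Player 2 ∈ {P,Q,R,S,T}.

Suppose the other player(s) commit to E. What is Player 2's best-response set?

BR_2 = {P,R}

u_2(P vs E) = 5
u_2(Q vs E) = 1
u_2(R vs E) = 5
u_2(S vs E) = 2
u_2(T vs E) = 2
max payoff 5 at {P,R}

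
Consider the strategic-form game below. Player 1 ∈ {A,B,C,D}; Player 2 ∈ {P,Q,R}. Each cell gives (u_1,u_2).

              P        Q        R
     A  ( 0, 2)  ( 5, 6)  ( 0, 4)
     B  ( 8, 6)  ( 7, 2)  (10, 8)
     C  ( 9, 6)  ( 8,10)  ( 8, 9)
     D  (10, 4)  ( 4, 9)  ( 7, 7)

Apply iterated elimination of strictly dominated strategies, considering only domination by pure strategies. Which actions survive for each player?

Remaining: P1:{B,C} P2:{Q,R}

P1 drop A (B beats it: P:8>0 Q:7>5 R:10>0)
P2 drop P (R beats it: B:8>6 C:9>6 D:7>4)
P1 drop D (B beats it: Q:7>4 R:10>7)
P1→{B,C} P2→{Q,R}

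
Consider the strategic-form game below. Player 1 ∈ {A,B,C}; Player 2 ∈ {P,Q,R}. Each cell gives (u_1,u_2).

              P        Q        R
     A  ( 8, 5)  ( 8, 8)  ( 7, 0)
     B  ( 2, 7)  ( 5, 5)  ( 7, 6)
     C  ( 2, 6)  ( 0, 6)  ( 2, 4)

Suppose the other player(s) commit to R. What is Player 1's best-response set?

P1 best: {A,B}

u_1(A vs R) = 7
u_1(B vs R) = 7
u_1(C vs R) = 2
max payoff 7 at {A,B}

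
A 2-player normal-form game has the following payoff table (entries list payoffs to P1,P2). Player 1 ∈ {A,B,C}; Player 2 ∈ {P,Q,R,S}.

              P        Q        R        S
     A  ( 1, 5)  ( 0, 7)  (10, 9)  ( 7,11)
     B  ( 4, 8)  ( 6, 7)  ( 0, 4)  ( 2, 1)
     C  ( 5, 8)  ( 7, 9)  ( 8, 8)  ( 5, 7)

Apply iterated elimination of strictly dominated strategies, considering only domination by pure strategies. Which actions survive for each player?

P1 drop B (C beats it: P:5>4 Q:7>6 R:8>0 S:5>2)
P2 drop P (Q beats it: A:7>5 C:9>8)
P1→{A,C} P2→{Q,R,S}

Remaining: P1:{A,C} P2:{Q,R,S}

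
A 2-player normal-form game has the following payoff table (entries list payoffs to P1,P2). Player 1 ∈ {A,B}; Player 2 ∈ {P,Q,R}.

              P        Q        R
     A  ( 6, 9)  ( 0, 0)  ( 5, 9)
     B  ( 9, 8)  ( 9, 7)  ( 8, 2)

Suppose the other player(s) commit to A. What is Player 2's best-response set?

u_2(P vs A) = 9
u_2(Q vs A) = 0
u_2(R vs A) = 9
max payoff 9 at {P,R}

P2 best: {P,R}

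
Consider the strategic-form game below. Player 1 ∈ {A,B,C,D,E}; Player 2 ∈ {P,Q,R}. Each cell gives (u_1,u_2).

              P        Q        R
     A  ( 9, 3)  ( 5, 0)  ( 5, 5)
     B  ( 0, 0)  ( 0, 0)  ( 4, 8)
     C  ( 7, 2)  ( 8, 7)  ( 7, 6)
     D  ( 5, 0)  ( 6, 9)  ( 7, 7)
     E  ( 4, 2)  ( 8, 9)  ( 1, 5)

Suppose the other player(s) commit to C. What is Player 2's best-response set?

BR_2 = {Q}

u_2(P vs C) = 2
u_2(Q vs C) = 7
u_2(R vs C) = 6
max payoff 7 at {Q}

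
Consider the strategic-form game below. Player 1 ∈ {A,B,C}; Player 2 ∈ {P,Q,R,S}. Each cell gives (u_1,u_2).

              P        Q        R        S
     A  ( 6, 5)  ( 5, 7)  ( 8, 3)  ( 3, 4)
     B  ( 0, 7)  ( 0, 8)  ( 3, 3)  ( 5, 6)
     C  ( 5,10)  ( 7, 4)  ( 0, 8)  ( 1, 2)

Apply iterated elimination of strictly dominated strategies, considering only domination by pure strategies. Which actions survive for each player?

P2 drop R (P beats it: A:5>3 B:7>3 C:10>8)
P2 drop S (P beats it: A:5>4 B:7>6 C:10>2)
P1 drop B (A beats it: P:6>0 Q:5>0)
P1→{A,C} P2→{P,Q}

Survivors P1:{A,C} P2:{P,Q}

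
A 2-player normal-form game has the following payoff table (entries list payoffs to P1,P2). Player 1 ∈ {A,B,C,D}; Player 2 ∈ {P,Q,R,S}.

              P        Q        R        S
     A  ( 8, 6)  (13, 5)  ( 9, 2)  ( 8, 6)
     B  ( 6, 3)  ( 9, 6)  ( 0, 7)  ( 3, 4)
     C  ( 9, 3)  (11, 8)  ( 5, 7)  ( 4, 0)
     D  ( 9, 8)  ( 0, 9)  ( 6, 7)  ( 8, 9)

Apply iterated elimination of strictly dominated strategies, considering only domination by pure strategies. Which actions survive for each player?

P1 drop B (A beats it: P:8>6 Q:13>9 R:9>0 S:8>3)
P2 drop R (Q beats it: A:5>2 C:8>7 D:9>7)
P1→{A,C,D} P2→{P,Q,S}

IESDS → P1:{A,C,D} P2:{P,Q,S}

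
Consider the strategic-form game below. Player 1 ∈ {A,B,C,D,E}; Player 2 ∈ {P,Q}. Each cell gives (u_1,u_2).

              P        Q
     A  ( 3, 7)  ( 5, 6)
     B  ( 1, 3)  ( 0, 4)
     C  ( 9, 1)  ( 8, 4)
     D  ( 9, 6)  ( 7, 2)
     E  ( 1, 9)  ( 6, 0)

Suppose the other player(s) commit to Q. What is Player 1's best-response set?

u_1(A vs Q) = 5
u_1(B vs Q) = 0
u_1(C vs Q) = 8
u_1(D vs Q) = 7
u_1(E vs Q) = 6
max payoff 8 at {C}

P1 best: {C}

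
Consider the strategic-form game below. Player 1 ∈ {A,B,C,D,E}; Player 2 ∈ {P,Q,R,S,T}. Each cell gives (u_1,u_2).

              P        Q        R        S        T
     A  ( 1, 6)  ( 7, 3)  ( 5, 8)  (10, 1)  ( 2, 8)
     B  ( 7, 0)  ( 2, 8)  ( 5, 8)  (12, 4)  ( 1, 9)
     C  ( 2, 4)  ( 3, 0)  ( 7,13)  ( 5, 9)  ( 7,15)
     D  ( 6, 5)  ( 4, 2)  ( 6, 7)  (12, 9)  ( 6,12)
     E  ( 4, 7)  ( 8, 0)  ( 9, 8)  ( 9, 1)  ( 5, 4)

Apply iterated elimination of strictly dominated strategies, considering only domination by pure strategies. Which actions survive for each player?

Remaining: P1:{C,E} P2:{R,T}

P2 drop P (R beats it: A:8>6 B:8>0 C:13>4 D:7>5 E:8>7)
P2 drop Q (T beats it: A:8>3 B:9>8 C:15>0 D:12>2 E:4>0)
P1 drop A (D beats it: R:6>5 S:12>10 T:6>2)
P2 drop S (T beats it: B:9>4 C:15>9 D:12>9 E:4>1)
P1 drop B (C beats it: R:7>5 T:7>1)
P1 drop D (C beats it: R:7>6 T:7>6)
P1→{C,E} P2→{R,T}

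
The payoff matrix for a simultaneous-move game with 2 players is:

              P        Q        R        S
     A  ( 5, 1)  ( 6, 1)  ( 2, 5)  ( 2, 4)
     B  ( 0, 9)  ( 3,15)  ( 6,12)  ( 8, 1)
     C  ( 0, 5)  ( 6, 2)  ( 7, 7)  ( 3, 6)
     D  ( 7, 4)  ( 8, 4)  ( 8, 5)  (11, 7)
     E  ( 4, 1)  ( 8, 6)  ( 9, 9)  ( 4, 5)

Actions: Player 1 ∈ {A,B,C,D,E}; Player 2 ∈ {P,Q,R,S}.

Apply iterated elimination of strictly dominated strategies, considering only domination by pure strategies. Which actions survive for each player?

P1 drop A (D beats it: P:7>5 Q:8>6 R:8>2 S:11>2)
P1 drop B (D beats it: P:7>0 Q:8>3 R:8>6 S:11>8)
P1 drop C (D beats it: P:7>0 Q:8>6 R:8>7 S:11>3)
P2 drop P (R beats it: D:5>4 E:9>1)
P2 drop Q (R beats it: D:5>4 E:9>6)
P1→{D,E} P2→{R,S}

Survivors P1:{D,E} P2:{R,S}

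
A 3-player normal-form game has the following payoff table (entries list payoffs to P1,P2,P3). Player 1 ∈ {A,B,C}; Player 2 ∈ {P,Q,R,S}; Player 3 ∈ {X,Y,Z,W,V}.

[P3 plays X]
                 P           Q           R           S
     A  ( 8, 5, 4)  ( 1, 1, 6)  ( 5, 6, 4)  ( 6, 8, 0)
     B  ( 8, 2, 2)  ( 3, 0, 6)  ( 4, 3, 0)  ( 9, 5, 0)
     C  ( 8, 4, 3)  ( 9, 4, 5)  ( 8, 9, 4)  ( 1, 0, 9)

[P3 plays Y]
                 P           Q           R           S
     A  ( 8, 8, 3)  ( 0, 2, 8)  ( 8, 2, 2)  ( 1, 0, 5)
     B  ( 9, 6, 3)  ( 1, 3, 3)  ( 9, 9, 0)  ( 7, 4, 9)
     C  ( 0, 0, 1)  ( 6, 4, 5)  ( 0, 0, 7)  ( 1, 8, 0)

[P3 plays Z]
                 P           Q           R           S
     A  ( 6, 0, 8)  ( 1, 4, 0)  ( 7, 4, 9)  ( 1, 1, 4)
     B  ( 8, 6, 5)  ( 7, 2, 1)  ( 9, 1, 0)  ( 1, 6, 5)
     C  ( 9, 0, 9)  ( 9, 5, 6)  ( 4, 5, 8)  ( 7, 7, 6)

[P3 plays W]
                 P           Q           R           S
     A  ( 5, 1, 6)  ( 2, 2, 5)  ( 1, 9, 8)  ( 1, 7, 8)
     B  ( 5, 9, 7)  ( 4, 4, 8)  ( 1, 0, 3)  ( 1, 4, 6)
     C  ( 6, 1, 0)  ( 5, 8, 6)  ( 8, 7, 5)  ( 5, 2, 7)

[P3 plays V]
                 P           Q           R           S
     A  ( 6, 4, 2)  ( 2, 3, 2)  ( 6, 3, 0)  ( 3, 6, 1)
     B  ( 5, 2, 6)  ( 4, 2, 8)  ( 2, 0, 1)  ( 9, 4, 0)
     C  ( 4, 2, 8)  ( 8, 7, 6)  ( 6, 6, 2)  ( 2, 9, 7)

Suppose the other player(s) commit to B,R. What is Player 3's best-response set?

u_3(X vs B,R) = 0
u_3(Y vs B,R) = 0
u_3(Z vs B,R) = 0
u_3(W vs B,R) = 3
u_3(V vs B,R) = 1
max payoff 3 at {W}

BR_3 = {W}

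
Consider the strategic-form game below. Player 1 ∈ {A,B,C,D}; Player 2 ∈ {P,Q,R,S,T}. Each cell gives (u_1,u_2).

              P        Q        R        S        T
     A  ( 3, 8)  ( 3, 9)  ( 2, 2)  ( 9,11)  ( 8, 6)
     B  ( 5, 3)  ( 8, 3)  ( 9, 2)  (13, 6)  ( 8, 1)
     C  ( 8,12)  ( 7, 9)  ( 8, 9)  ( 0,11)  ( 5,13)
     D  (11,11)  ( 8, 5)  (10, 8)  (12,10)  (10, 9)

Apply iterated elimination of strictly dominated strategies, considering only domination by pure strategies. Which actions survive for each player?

IESDS → P1:{B,D} P2:{P,S}

P1 drop A (D beats it: P:11>3 Q:8>3 R:10>2 S:12>9 T:10>8)
P1 drop C (D beats it: P:11>8 Q:8>7 R:10>8 S:12>0 T:10>5)
P2 drop Q (S beats it: B:6>3 D:10>5)
P2 drop R (P beats it: B:3>2 D:11>8)
P2 drop T (P beats it: B:3>1 D:11>9)
P1→{B,D} P2→{P,S}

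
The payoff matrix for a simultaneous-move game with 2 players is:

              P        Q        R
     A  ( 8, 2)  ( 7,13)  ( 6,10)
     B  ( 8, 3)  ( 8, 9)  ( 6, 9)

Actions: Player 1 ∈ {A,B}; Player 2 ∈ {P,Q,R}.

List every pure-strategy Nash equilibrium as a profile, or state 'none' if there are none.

Nash profiles: (B,Q), (B,R)

(A,P): not NE [P2→Q gives 13>2]
(A,Q): not NE [P1→B gives 8>7]
(A,R): not NE [P2→Q gives 13>10]
(B,P): not NE [P2→R gives 9>3]
(B,Q): NE
(B,R): NE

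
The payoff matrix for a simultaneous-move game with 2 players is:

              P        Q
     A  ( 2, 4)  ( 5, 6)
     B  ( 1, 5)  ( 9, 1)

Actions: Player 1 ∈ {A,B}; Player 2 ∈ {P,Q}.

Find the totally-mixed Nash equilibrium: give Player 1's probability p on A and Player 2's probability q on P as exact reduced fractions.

p=2/3, q=4/5

P1 indiff ⇒ q·2+(1-q)·5 = q·1+(1-q)·9 ⇒ q(1) = (1-q)(4) ⇒ q = 4/5
P2 indiff ⇒ p·4+(1-p)·5 = p·6+(1-p)·1 ⇒ p(-2) = (1-p)(-4) ⇒ p = 2/3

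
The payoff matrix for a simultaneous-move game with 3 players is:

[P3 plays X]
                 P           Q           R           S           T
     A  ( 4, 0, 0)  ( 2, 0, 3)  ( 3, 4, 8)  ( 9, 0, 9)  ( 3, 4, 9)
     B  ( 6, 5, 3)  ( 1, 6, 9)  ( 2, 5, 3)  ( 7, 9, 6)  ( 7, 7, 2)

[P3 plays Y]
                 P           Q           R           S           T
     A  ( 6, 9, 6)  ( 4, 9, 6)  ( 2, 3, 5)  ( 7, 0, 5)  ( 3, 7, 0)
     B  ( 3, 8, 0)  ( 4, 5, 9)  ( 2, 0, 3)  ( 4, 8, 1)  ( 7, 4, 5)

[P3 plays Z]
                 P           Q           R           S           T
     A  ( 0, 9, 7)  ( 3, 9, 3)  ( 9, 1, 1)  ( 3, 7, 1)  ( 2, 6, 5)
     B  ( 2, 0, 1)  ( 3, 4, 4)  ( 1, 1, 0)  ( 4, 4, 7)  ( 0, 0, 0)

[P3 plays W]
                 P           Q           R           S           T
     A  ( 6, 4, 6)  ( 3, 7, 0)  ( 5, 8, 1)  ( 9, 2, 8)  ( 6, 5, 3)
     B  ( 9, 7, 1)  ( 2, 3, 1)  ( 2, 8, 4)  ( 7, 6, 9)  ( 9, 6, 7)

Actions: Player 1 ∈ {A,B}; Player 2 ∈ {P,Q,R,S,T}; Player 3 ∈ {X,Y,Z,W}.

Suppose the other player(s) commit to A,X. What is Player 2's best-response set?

BR_2 = {R,T}

u_2(P vs A,X) = 0
u_2(Q vs A,X) = 0
u_2(R vs A,X) = 4
u_2(S vs A,X) = 0
u_2(T vs A,X) = 4
max payoff 4 at {R,T}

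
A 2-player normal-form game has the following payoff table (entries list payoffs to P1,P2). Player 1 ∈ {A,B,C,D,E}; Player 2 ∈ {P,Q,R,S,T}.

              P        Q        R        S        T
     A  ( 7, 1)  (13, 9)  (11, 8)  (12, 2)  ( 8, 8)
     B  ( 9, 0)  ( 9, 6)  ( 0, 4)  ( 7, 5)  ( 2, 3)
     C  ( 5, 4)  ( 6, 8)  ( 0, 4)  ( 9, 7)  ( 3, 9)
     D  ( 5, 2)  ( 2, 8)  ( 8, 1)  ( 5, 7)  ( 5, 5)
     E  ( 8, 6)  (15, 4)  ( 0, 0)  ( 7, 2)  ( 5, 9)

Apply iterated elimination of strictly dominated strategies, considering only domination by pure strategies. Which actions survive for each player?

P1 drop C (A beats it: P:7>5 Q:13>6 R:11>0 S:12>9 T:8>3)
P1 drop D (A beats it: P:7>5 Q:13>2 R:11>8 S:12>5 T:8>5)
P2 drop P (T beats it: A:8>1 B:3>0 E:9>6)
P1 drop B (A beats it: Q:13>9 R:11>0 S:12>7 T:8>2)
P2 drop R (Q beats it: A:9>8 E:4>0)
P2 drop S (Q beats it: A:9>2 E:4>2)
P1→{A,E} P2→{Q,T}

IESDS → P1:{A,E} P2:{Q,T}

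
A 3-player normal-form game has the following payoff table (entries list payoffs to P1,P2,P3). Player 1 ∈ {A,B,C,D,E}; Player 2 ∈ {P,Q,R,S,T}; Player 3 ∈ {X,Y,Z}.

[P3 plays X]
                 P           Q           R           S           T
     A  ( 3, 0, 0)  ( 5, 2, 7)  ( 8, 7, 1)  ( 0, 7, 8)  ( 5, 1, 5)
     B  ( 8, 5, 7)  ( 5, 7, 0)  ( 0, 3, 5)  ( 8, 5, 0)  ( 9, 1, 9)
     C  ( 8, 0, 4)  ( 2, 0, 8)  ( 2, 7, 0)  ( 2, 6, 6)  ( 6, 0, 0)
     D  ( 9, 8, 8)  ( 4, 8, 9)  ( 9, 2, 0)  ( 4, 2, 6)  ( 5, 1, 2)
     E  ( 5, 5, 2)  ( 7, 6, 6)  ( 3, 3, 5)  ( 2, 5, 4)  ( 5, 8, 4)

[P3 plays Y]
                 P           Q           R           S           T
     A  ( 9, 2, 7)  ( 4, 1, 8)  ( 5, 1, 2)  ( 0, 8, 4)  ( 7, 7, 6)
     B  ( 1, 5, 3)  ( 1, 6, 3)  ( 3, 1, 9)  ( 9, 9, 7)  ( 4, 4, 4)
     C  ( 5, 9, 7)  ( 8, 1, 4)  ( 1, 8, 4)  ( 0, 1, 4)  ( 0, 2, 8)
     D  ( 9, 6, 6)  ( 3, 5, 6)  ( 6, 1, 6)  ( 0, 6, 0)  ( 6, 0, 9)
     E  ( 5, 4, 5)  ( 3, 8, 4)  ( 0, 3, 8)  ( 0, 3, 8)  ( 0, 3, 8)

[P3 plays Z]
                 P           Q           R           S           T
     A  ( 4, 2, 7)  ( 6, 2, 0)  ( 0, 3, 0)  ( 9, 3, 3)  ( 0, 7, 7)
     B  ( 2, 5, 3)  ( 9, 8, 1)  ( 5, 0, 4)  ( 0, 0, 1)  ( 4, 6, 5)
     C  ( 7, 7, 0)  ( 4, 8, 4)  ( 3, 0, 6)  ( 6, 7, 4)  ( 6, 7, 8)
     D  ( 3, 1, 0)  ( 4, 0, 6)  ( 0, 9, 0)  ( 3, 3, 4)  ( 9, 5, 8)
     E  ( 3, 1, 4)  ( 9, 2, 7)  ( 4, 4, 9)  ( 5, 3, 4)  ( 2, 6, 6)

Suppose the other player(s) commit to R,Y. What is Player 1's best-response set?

u_1(A vs R,Y) = 5
u_1(B vs R,Y) = 3
u_1(C vs R,Y) = 1
u_1(D vs R,Y) = 6
u_1(E vs R,Y) = 0
max payoff 6 at {D}

P1 best: {D}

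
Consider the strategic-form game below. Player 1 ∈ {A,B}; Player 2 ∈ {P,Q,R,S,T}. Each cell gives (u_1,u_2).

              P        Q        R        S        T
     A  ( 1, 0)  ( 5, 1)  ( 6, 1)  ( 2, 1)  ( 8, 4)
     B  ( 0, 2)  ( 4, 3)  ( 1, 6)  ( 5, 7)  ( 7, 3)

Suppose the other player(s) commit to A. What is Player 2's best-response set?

P2 best: {T}

u_2(P vs A) = 0
u_2(Q vs A) = 1
u_2(R vs A) = 1
u_2(S vs A) = 1
u_2(T vs A) = 4
max payoff 4 at {T}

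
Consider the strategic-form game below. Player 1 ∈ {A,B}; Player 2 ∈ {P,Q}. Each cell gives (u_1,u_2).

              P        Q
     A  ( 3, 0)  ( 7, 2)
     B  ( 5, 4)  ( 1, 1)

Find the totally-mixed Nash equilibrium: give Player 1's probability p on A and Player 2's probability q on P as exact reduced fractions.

P1 mixes 3/5 on A; P2 mixes 3/4 on P

P1 indiff ⇒ q·3+(1-q)·7 = q·5+(1-q)·1 ⇒ q(-2) = (1-q)(-6) ⇒ q = 3/4
P2 indiff ⇒ p·0+(1-p)·4 = p·2+(1-p)·1 ⇒ p(-2) = (1-p)(-3) ⇒ p = 3/5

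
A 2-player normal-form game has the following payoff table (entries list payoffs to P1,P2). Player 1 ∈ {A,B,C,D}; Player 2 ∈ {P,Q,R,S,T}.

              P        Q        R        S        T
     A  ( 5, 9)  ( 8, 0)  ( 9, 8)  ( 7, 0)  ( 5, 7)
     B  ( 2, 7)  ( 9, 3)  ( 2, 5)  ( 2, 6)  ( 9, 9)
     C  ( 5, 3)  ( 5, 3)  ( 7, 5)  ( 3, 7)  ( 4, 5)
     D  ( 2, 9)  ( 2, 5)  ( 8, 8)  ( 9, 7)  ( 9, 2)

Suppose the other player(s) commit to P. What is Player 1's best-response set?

BR_1 = {A,C}

u_1(A vs P) = 5
u_1(B vs P) = 2
u_1(C vs P) = 5
u_1(D vs P) = 2
max payoff 5 at {A,C}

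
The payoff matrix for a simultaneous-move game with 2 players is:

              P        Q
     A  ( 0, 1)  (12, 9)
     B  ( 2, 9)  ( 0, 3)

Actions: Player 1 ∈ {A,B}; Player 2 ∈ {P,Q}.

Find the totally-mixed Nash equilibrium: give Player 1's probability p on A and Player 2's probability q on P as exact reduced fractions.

P1 indiff ⇒ q·0+(1-q)·12 = q·2+(1-q)·0 ⇒ q(-2) = (1-q)(-12) ⇒ q = 6/7
P2 indiff ⇒ p·1+(1-p)·9 = p·9+(1-p)·3 ⇒ p(-8) = (1-p)(-6) ⇒ p = 3/7

(p,q) = (3/7, 6/7)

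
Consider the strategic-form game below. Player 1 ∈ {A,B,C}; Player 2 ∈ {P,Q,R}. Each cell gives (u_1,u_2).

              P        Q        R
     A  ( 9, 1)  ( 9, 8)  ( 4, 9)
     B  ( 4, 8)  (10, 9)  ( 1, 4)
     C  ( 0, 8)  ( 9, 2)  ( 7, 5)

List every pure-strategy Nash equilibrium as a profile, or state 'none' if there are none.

(A,P): not NE [P2→R gives 9>1]
(A,Q): not NE [P1→B gives 10>9; P2→R gives 9>8]
(A,R): not NE [P1→C gives 7>4]
(B,P): not NE [P1→A gives 9>4; P2→Q gives 9>8]
(B,Q): NE
(B,R): not NE [P1→C gives 7>1; P2→Q gives 9>4]
(C,P): not NE [P1→A gives 9>0]
(C,Q): not NE [P1→B gives 10>9; P2→P gives 8>2]
(C,R): not NE [P2→P gives 8>5]

PSNE = {(B,Q)}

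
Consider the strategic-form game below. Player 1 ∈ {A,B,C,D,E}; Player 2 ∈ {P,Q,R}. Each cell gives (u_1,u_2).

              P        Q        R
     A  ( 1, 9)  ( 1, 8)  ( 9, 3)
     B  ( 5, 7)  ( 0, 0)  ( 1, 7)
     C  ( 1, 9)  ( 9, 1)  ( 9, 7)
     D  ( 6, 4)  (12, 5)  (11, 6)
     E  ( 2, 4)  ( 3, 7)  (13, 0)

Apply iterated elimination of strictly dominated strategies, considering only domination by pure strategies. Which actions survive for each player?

IESDS → P1:{D,E} P2:{Q,R}

P1 drop A (D beats it: P:6>1 Q:12>1 R:11>9)
P1 drop B (D beats it: P:6>5 Q:12>0 R:11>1)
P1 drop C (D beats it: P:6>1 Q:12>9 R:11>9)
P2 drop P (Q beats it: D:5>4 E:7>4)
P1→{D,E} P2→{Q,R}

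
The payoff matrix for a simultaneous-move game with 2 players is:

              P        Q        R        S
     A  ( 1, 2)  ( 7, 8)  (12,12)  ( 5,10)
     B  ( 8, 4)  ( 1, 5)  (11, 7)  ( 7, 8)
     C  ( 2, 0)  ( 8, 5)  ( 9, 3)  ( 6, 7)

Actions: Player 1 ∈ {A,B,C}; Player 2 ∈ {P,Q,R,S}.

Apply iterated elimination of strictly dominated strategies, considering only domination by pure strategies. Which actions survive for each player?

Survivors P1:{A,B} P2:{R,S}

P2 drop P (Q beats it: A:8>2 B:5>4 C:5>0)
P2 drop Q (S beats it: A:10>8 B:8>5 C:7>5)
P1 drop C (B beats it: R:11>9 S:7>6)
P1→{A,B} P2→{R,S}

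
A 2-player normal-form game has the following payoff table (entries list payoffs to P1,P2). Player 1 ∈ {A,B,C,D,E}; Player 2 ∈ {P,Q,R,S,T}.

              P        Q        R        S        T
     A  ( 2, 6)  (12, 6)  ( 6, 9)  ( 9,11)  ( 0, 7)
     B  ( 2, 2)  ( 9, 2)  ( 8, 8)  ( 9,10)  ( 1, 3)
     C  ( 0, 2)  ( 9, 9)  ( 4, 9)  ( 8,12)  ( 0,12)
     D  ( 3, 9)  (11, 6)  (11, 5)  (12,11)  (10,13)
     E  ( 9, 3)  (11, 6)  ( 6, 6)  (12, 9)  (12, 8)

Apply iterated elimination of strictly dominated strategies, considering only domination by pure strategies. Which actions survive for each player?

IESDS → P1:{D,E} P2:{S,T}

P1 drop B (D beats it: P:3>2 Q:11>9 R:11>8 S:12>9 T:10>1)
P1 drop C (D beats it: P:3>0 Q:11>9 R:11>4 S:12>8 T:10>0)
P2 drop P (S beats it: A:11>6 D:11>9 E:9>3)
P2 drop Q (S beats it: A:11>6 D:11>6 E:9>6)
P1 drop A (D beats it: R:11>6 S:12>9 T:10>0)
P2 drop R (S beats it: D:11>5 E:9>6)
P1→{D,E} P2→{S,T}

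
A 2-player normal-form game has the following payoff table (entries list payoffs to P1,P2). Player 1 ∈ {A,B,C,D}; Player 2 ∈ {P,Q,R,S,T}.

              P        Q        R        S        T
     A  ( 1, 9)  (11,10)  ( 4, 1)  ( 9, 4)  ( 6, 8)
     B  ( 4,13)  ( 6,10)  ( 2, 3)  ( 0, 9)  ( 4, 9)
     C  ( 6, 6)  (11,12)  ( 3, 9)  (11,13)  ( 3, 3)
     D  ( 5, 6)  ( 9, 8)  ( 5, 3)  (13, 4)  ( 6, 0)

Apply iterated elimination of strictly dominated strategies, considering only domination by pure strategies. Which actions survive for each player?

Survivors P1:{A,C,D} P2:{Q,S}

P1 drop B (D beats it: P:5>4 Q:9>6 R:5>2 S:13>0 T:6>4)
P2 drop P (Q beats it: A:10>9 C:12>6 D:8>6)
P2 drop R (Q beats it: A:10>1 C:12>9 D:8>3)
P2 drop T (Q beats it: A:10>8 C:12>3 D:8>0)
P1→{A,C,D} P2→{Q,S}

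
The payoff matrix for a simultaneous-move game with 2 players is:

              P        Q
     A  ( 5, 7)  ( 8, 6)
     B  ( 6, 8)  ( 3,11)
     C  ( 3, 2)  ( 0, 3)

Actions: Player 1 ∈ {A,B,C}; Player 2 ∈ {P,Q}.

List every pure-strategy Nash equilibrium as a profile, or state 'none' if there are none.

(A,P): not NE [P1→B gives 6>5]
(A,Q): not NE [P2→P gives 7>6]
(B,P): not NE [P2→Q gives 11>8]
(B,Q): not NE [P1→A gives 8>3]
(C,P): not NE [P1→B gives 6>3; P2→Q gives 3>2]
(C,Q): not NE [P1→A gives 8>0]

No pure NE.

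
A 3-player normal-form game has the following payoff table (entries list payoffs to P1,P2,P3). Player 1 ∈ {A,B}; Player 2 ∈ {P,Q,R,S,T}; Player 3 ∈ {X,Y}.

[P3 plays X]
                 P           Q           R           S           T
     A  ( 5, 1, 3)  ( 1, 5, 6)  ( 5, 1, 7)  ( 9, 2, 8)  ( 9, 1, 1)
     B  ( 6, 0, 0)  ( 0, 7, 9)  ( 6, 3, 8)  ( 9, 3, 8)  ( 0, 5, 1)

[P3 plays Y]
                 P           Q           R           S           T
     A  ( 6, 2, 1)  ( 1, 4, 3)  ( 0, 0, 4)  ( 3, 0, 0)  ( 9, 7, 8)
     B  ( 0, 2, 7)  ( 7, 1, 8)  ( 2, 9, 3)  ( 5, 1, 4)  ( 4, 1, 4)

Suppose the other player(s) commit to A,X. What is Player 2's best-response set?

argmax u_2 = {Q}

u_2(P vs A,X) = 1
u_2(Q vs A,X) = 5
u_2(R vs A,X) = 1
u_2(S vs A,X) = 2
u_2(T vs A,X) = 1
max payoff 5 at {Q}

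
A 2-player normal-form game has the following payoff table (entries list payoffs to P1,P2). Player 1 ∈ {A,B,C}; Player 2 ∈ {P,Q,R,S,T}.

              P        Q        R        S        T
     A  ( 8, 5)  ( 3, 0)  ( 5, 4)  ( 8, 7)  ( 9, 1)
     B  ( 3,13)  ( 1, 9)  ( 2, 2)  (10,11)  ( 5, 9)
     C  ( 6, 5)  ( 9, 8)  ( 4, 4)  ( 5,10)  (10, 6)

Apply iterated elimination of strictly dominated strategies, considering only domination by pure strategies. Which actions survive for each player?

P2 drop Q (S beats it: A:7>0 B:11>9 C:10>8)
P2 drop R (P beats it: A:5>4 B:13>2 C:5>4)
P2 drop T (S beats it: A:7>1 B:11>9 C:10>6)
P1 drop C (A beats it: P:8>6 S:8>5)
P1→{A,B} P2→{P,S}

Survivors P1:{A,B} P2:{P,S}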